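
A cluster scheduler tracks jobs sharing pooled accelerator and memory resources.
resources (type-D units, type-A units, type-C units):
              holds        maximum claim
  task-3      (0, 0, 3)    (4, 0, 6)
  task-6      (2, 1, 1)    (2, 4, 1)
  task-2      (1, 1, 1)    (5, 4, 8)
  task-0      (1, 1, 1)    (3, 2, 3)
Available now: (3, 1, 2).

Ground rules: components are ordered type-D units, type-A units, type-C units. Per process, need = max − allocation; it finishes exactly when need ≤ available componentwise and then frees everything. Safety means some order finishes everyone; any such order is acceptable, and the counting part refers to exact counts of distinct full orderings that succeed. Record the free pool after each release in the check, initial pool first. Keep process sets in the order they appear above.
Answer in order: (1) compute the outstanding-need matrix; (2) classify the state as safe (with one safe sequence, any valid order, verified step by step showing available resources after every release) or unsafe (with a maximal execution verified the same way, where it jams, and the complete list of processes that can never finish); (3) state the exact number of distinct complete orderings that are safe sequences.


(1) Need matrix, components ordered type-D units, type-A units, type-C units:
  task-3: (4, 0, 3)
  task-6: (0, 3, 0)
  task-2: (4, 3, 7)
  task-0: (2, 1, 2)
(2) UNSAFE.
Key observation: no order helps: past task-0, task-3, the free pool tops out at (4, 2, 6), below what each blocked process needs in type-A units.
Going as far as possible: task-0, task-3; after that, nothing fits. Verifying each step:
  pool = (3, 1, 2)
  run task-0 (needs (2, 1, 2), free (3, 1, 2)); after release of (1, 1, 1) the pool is (4, 2, 3)
  run task-3 (needs (4, 0, 3), free (4, 2, 3)); after release of (0, 0, 3) the pool is (4, 2, 6)
  task-6 cannot run: need (0, 3, 0) vs free (4, 2, 6) (insufficient type-A units)
  task-2 cannot run: need (4, 3, 7) vs free (4, 2, 6) (insufficient type-A units and type-C units)
Processes that can never finish: task-6 and task-2.
(3) Exactly 0 of the possible complete orderings are safe sequences.


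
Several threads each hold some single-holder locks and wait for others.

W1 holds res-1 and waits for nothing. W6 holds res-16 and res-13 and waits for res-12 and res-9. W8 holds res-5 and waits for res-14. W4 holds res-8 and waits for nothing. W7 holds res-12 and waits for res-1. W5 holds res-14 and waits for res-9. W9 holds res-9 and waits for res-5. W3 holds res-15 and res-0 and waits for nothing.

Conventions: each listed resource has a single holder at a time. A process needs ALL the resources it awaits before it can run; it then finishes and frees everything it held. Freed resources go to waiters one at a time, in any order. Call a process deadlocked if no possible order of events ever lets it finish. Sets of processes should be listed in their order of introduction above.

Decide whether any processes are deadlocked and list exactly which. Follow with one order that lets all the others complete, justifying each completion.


The deadlocked set is W6, W8, W5 and W9.
Key observation: the loop W9 -> W8 -> W5 -> W9 blocks itself forever; W6 waits into the deadlock from upstream.
A valid finishing order for the others: W4, W3, W1, W7.
Step-by-step check:
  W4: no waits; runs immediately, freeing res-8
  W3: no waits; runs immediately, freeing res-15 and res-0
  W1: no waits; runs immediately, freeing res-1
  run W7 (all its waits — res-1 — are resolved); releases res-12


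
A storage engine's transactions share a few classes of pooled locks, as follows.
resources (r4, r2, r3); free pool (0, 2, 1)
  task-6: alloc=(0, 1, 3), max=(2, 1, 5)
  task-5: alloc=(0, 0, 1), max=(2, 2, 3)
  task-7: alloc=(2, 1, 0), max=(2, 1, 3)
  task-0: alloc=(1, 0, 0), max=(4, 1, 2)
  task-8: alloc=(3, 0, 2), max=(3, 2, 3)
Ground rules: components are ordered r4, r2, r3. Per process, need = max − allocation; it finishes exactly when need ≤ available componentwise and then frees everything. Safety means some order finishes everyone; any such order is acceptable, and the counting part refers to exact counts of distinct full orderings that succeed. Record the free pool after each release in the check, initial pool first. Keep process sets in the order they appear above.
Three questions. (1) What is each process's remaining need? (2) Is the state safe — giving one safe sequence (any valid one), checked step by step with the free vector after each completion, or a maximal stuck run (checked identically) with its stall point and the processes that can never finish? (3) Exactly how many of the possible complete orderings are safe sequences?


(1) Remaining need (order r4, r2, r3):
  task-6: (2, 0, 2)
  task-5: (2, 2, 2)
  task-7: (0, 0, 3)
  task-0: (3, 1, 2)
  task-8: (0, 2, 1)
(2) SAFE, for example via the order task-8, task-5, task-7, task-6, task-0.
Key observation: the first exact fit in this order is task-8 — it needs (0, 2, 1) with (0, 2, 1) free, meeting a requested resource to the last unit.
Step-by-step check:
  pool = (0, 2, 1)
  run task-8 (needs (0, 2, 1), free (0, 2, 1)); after release of (3, 0, 2) the pool is (3, 2, 3)
  run task-5 (needs (2, 2, 2), free (3, 2, 3)); after release of (0, 0, 1) the pool is (3, 2, 4)
  run task-7 (needs (0, 0, 3), free (3, 2, 4)); after release of (2, 1, 0) the pool is (5, 3, 4)
  run task-6 (needs (2, 0, 2), free (5, 3, 4)); after release of (0, 1, 3) the pool is (5, 4, 7)
  run task-0 (needs (3, 1, 2), free (5, 4, 7)); after release of (1, 0, 0) the pool is (6, 4, 7)
(3) The exact count: 24 of the possible complete orderings are safe sequences.


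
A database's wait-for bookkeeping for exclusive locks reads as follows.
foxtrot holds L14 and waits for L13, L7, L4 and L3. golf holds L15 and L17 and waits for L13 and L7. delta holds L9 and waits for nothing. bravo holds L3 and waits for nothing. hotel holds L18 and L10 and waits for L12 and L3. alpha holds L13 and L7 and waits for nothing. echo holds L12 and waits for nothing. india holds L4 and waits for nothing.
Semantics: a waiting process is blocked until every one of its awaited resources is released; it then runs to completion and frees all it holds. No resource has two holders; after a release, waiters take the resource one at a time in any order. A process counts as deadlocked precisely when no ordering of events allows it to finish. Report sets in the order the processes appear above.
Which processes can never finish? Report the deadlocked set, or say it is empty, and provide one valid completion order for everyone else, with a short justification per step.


The deadlocked set is empty.
Key observation: the wait relation is loop-free; peeling off processes with no waits unwinds the whole state.
The rest can finish in the order alpha, india, bravo, foxtrot, echo, golf, hotel, delta.
Check, step by step:
  alpha: no waits; runs immediately, freeing L13 and L7
  india: no waits; runs immediately, freeing L4
  bravo: no waits; runs immediately, freeing L3
  foxtrot: everything it awaited (L13, L7, L4 and L3) is free; runs, freeing L14
  echo: no waits; runs immediately, freeing L12
  golf: everything it awaited (L13 and L7) is free; runs, freeing L15 and L17
  hotel: everything it awaited (L12 and L3) is free; runs, freeing L18 and L10
  delta: no waits; runs immediately, freeing L9


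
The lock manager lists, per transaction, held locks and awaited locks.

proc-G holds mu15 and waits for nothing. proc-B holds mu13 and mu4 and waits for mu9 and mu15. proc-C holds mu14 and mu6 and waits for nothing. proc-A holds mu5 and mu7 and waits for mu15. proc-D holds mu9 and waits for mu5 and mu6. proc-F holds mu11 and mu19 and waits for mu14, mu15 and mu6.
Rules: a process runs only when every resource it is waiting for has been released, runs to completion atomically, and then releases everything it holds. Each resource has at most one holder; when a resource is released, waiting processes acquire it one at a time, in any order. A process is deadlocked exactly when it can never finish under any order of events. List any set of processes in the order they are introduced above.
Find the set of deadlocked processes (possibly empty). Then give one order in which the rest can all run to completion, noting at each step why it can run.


No process is deadlocked.
Key observation: the wait relation is loop-free; peeling off processes with no waits unwinds the whole state.
One completion order for the rest: proc-C, proc-G, proc-A, proc-D, proc-F, proc-B.
Step-by-step check:
  run proc-C (it waits on nothing); releases mu14 and mu6
  run proc-G (it waits on nothing); releases mu15
  proc-A: everything it awaited (mu15) is free; runs, freeing mu5 and mu7
  proc-D: everything it awaited (mu5 and mu6) is free; runs, freeing mu9
  proc-F: everything it awaited (mu14, mu15 and mu6) is free; runs, freeing mu11 and mu19
  proc-B: everything it awaited (mu9 and mu15) is free; runs, freeing mu13 and mu4


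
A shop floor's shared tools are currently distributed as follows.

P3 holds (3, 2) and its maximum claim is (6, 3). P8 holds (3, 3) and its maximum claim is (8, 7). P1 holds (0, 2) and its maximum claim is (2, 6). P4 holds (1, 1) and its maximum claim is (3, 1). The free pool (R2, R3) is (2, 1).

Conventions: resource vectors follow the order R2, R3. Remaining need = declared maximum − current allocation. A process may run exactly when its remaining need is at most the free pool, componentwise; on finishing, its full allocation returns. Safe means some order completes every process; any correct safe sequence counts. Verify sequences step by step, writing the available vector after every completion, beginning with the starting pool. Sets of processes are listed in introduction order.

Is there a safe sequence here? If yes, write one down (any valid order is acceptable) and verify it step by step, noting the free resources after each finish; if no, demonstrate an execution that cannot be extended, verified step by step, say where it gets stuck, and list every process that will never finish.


The state is SAFE; one workable sequence: P4, P3, P8, P1.
Key observation: P4 marks the first exact bind of the order: its need (2, 0) fits the free (2, 1) with zero slack on a requested resource.
Walking it through:
  pool = (2, 1)
  P4: need (2, 0) fits (2, 1); releases (1, 1), pool now (3, 2)
  P3: need (3, 1) fits (3, 2); releases (3, 2), pool now (6, 4)
  P8: need (5, 4) fits (6, 4); releases (3, 3), pool now (9, 7)
  P1: need (2, 4) fits (9, 7); releases (0, 2), pool now (9, 9)


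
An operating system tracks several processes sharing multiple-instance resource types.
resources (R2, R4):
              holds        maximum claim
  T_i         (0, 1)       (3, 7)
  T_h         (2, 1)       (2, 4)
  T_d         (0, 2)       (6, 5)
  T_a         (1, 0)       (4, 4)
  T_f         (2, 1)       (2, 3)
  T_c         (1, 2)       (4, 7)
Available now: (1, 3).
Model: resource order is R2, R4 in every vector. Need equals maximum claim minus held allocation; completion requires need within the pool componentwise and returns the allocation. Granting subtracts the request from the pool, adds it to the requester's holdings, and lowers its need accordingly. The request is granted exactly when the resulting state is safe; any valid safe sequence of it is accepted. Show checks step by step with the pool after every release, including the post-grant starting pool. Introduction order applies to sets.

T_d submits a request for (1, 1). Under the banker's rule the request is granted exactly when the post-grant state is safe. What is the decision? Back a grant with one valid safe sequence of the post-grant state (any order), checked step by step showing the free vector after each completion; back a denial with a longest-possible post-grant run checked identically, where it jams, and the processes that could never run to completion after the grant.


GRANT — the state after the grant stays safe, e.g. via T_f, T_h, T_a, T_d, T_c, T_i.
Key observation: the transfer keeps a workable pool ((0, 2)); T_f starts the safe sequence.
Verifying the post-grant state step by step:
  pool = (0, 2)
  run T_f (needs (0, 2), free (0, 2)); after release of (2, 1) the pool is (2, 3)
  run T_h (needs (0, 3), free (2, 3)); after release of (2, 1) the pool is (4, 4)
  run T_a (needs (3, 4), free (4, 4)); after release of (1, 0) the pool is (5, 4)
  run T_d (needs (5, 2), free (5, 4)); after release of (1, 3) the pool is (6, 7)
  run T_c (needs (3, 5), free (6, 7)); after release of (1, 2) the pool is (7, 9)
  run T_i (needs (3, 6), free (7, 9)); after release of (0, 1) the pool is (7, 10)


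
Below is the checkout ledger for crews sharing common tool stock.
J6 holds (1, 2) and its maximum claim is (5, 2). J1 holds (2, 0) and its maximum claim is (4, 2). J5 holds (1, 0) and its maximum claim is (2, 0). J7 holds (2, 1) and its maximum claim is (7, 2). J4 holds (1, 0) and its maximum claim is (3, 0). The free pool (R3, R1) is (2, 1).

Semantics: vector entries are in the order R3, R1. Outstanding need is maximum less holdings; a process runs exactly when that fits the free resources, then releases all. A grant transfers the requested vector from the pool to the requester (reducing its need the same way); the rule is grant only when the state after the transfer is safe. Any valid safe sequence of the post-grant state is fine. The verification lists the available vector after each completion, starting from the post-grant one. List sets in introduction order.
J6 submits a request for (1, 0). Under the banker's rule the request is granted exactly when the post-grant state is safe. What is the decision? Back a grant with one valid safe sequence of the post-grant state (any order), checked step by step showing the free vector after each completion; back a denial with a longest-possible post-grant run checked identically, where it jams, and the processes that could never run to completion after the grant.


GRANT. The post-grant state is safe; one safe sequence: J5, J4, J6, J1, J7.
Key observation: (1, 1) free after granting still covers J5 first, and each release covers the next.
Step-by-step check of the post-grant state:
  pool = (1, 1)
  run J5 (needs (1, 0), free (1, 1)); after release of (1, 0) the pool is (2, 1)
  run J4 (needs (2, 0), free (2, 1)); after release of (1, 0) the pool is (3, 1)
  run J6 (needs (3, 0), free (3, 1)); after release of (2, 2) the pool is (5, 3)
  run J1 (needs (2, 2), free (5, 3)); after release of (2, 0) the pool is (7, 3)
  run J7 (needs (5, 1), free (7, 3)); after release of (2, 1) the pool is (9, 4)


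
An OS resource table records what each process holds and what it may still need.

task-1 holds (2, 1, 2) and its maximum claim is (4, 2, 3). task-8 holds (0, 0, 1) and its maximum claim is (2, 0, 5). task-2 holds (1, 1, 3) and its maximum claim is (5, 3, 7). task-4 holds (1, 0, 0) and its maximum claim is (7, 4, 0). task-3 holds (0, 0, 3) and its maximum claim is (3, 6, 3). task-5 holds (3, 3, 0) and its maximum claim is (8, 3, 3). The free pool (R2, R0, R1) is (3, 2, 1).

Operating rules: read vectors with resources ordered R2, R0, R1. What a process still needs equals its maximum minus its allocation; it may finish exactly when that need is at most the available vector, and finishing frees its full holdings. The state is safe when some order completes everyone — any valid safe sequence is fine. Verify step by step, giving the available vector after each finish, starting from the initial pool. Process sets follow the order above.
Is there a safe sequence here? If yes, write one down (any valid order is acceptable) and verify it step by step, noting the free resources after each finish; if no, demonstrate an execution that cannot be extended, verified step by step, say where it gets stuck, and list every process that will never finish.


SAFE — a valid safe sequence is task-1, task-5, task-3, task-8, task-2, task-4.
Key observation: task-1 is the earliest step where a requested resource binds exactly: need (2, 1, 1), pool (3, 2, 1) at its turn.
Step-by-step check:
  pool = (3, 2, 1)
  task-1: need (2, 1, 1) fits (3, 2, 1); releases (2, 1, 2), pool now (5, 3, 3)
  task-5: need (5, 0, 3) fits (5, 3, 3); releases (3, 3, 0), pool now (8, 6, 3)
  task-3: need (3, 6, 0) fits (8, 6, 3); releases (0, 0, 3), pool now (8, 6, 6)
  task-8: need (2, 0, 4) fits (8, 6, 6); releases (0, 0, 1), pool now (8, 6, 7)
  task-2: need (4, 2, 4) fits (8, 6, 7); releases (1, 1, 3), pool now (9, 7, 10)
  task-4: need (6, 4, 0) fits (9, 7, 10); releases (1, 0, 0), pool now (10, 7, 10)


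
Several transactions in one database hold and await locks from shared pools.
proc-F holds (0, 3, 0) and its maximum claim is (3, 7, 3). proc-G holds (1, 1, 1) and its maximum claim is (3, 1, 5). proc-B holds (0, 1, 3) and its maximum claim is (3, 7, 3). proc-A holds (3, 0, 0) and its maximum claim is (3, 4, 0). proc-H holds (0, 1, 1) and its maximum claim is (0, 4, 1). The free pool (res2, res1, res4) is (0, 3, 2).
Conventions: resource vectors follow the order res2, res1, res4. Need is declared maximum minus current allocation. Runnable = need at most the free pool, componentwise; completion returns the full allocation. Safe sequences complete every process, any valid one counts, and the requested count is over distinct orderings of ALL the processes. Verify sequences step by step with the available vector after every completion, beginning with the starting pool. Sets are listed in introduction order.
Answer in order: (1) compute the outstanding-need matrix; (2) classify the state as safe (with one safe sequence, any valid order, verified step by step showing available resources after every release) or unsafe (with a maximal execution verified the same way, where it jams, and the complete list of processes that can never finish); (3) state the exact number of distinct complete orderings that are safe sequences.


(1) Outstanding need per process (order res2, res1, res4):
  proc-F: (3, 4, 3)
  proc-G: (2, 0, 4)
  proc-B: (3, 6, 0)
  proc-A: (0, 4, 0)
  proc-H: (0, 3, 0)
(2) SAFE — a valid safe sequence is proc-H, proc-A, proc-F, proc-B, proc-G.
Key observation: the order's first zero-slack moment is proc-H ((0, 3, 0) needed, (0, 3, 2) free — a requested resource with nothing to spare).
Walking it through:
  pool = (0, 3, 2)
  run proc-H (needs (0, 3, 0), free (0, 3, 2)); after release of (0, 1, 1) the pool is (0, 4, 3)
  run proc-A (needs (0, 4, 0), free (0, 4, 3)); after release of (3, 0, 0) the pool is (3, 4, 3)
  run proc-F (needs (3, 4, 3), free (3, 4, 3)); after release of (0, 3, 0) the pool is (3, 7, 3)
  run proc-B (needs (3, 6, 0), free (3, 7, 3)); after release of (0, 1, 3) the pool is (3, 8, 6)
  run proc-G (needs (2, 0, 4), free (3, 8, 6)); after release of (1, 1, 1) the pool is (4, 9, 7)
(3) Precisely 1 of the possible complete orderings is a safe sequence.


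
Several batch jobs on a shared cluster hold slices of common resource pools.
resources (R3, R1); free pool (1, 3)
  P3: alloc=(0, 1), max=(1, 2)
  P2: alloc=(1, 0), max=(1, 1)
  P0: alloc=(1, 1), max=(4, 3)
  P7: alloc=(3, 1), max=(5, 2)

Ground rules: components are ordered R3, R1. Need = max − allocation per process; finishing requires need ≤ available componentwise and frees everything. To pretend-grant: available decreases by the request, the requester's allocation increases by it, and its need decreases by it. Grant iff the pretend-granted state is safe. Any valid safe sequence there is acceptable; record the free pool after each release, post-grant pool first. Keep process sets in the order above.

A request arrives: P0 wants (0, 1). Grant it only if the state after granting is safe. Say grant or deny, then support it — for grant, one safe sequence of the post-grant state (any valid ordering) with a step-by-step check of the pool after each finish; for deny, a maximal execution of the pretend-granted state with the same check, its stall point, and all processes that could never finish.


GRANT: granting preserves safety; a valid post-grant sequence is P2, P7, P3, P0.
Key observation: even at the reduced pool (1, 2), P2 fits immediately, so safety survives the grant.
Verifying the post-grant state step by step:
  pool = (1, 2)
  P2: need (0, 1) fits (1, 2); releases (1, 0), pool now (2, 2)
  P7: need (2, 1) fits (2, 2); releases (3, 1), pool now (5, 3)
  P3: need (1, 1) fits (5, 3); releases (0, 1), pool now (5, 4)
  P0: need (3, 1) fits (5, 4); releases (1, 2), pool now (6, 6)


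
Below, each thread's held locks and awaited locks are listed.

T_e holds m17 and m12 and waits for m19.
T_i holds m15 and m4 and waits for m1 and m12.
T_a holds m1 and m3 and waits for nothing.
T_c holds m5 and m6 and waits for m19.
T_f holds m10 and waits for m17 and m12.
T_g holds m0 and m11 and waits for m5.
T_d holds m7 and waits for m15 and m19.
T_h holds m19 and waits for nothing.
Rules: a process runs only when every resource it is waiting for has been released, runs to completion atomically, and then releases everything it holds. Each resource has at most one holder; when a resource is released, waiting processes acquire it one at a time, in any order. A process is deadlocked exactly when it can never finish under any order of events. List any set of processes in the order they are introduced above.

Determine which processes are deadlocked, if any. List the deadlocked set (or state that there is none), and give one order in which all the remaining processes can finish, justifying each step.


Nothing here is deadlocked.
Key observation: all waits point, directly or indirectly, at processes that can finish, so nothing is permanently blocked.
A valid finishing order for the others: T_h, T_c, T_e, T_a, T_g, T_i, T_f, T_d.
Check, step by step:
  T_h waits on nothing -> runs at once and releases m19
  run T_c (all its waits — m19 — are resolved); releases m5 and m6
  run T_e (all its waits — m19 — are resolved); releases m17 and m12
  T_a waits on nothing -> runs at once and releases m1 and m3
  run T_g (all its waits — m5 — are resolved); releases m0 and m11
  run T_i (all its waits — m1 and m12 — are resolved); releases m15 and m4
  run T_f (all its waits — m17 and m12 — are resolved); releases m10
  run T_d (all its waits — m15 and m19 — are resolved); releases m7


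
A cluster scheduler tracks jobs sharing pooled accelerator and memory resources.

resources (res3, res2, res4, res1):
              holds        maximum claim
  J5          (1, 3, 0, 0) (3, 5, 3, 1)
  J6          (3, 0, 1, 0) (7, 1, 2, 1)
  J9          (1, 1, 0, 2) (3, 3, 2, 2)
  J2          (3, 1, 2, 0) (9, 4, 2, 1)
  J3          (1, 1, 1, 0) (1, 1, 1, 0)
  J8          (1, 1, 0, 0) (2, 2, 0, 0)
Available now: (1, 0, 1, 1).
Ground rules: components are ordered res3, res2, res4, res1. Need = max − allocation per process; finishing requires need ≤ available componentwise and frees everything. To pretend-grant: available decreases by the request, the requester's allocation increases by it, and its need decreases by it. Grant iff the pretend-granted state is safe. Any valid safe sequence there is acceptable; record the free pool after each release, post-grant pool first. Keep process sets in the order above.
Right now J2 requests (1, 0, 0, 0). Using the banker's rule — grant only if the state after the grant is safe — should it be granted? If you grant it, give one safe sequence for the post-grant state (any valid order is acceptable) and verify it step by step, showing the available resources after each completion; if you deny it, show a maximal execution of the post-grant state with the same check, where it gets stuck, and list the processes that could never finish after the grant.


DENY: after the grant no complete ordering would exist.
Key observation: after J3, J8, J9 the pool peaks at (3, 3, 2, 3), and each blocked process is short somewhere: J5 on res4; J6 on res3; J2 on res3.
Pretend the grant happened; the run J3, J8, J9 goes as far as possible. Verifying each step:
  pool = (0, 0, 1, 1)
  J3: need (0, 0, 0, 0) fits (0, 0, 1, 1); releases (1, 1, 1, 0), pool now (1, 1, 2, 1)
  J8: need (1, 1, 0, 0) fits (1, 1, 2, 1); releases (1, 1, 0, 0), pool now (2, 2, 2, 1)
  J9: need (2, 2, 2, 0) fits (2, 2, 2, 1); releases (1, 1, 0, 2), pool now (3, 3, 2, 3)
  blocked: J5 wants (2, 2, 3, 1), pool (3, 3, 2, 3) — not enough res4
  blocked: J6 wants (4, 1, 1, 1), pool (3, 3, 2, 3) — not enough res3
  blocked: J2 wants (5, 3, 0, 1), pool (3, 3, 2, 3) — not enough res3
Processes that could never finish after the grant: J5, J6 and J2.


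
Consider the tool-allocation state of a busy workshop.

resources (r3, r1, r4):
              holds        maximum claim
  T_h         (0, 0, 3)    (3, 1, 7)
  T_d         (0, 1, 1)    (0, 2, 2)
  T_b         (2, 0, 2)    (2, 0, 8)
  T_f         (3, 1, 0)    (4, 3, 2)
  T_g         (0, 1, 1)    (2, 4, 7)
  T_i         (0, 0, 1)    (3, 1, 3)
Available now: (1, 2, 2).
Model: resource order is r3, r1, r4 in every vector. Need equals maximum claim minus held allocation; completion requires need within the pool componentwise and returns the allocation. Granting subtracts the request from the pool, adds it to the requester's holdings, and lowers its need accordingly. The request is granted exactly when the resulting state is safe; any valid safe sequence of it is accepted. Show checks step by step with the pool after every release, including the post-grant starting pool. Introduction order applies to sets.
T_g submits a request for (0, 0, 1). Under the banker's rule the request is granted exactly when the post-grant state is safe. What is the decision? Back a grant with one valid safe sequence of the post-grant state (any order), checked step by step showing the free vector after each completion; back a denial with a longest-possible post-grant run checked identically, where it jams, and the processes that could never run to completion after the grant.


DENY: after the grant no complete ordering would exist.
Key observation: T_d, T_f, T_i can finish, but then (4, 4, 3) is all there is, and the blocked group's r4 demands exceed it.
On the post-grant state, T_d, T_f, T_i is a maximal run — nothing extends it. Walking it through:
  pool = (1, 2, 1)
  run T_d (needs (0, 1, 1), free (1, 2, 1)); after release of (0, 1, 1) the pool is (1, 3, 2)
  run T_f (needs (1, 2, 2), free (1, 3, 2)); after release of (3, 1, 0) the pool is (4, 4, 2)
  run T_i (needs (3, 1, 2), free (4, 4, 2)); after release of (0, 0, 1) the pool is (4, 4, 3)
  T_h cannot run: need (3, 1, 4) vs free (4, 4, 3) (insufficient r4)
  T_b cannot run: need (0, 0, 6) vs free (4, 4, 3) (insufficient r4)
  T_g cannot run: need (2, 3, 5) vs free (4, 4, 3) (insufficient r4)
Had the request been granted, T_h, T_b and T_g could never finish.


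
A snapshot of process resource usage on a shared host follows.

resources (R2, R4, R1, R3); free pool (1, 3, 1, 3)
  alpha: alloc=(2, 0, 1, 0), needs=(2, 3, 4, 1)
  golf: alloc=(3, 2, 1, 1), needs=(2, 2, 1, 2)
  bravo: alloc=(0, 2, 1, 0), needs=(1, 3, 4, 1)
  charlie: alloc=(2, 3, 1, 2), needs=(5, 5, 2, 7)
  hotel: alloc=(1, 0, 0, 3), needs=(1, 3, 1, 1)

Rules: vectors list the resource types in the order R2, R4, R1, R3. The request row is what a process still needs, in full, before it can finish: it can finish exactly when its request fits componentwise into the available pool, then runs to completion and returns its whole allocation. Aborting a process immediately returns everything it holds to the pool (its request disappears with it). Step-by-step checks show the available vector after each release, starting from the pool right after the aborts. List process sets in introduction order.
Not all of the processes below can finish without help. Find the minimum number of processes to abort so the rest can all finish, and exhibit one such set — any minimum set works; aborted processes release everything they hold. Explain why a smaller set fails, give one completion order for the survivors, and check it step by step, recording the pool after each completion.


The answer: abort bravo.
Key observation: alpha had no path to completion before; after the abort of bravo ((0, 2, 1, 0) returned), step 4 is where it fits.
No smaller set exists: with zero aborts the deadlock remains.
The survivors complete as hotel, golf, charlie, alpha. Check, step by step (starting from the post-abort pool):
  pool = (1, 5, 2, 3)
  run hotel (needs (1, 3, 1, 1), free (1, 5, 2, 3)); after release of (1, 0, 0, 3) the pool is (2, 5, 2, 6)
  run golf (needs (2, 2, 1, 2), free (2, 5, 2, 6)); after release of (3, 2, 1, 1) the pool is (5, 7, 3, 7)
  run charlie (needs (5, 5, 2, 7), free (5, 7, 3, 7)); after release of (2, 3, 1, 2) the pool is (7, 10, 4, 9)
  run alpha (needs (2, 3, 4, 1), free (7, 10, 4, 9)); after release of (2, 0, 1, 0) the pool is (9, 10, 5, 9)


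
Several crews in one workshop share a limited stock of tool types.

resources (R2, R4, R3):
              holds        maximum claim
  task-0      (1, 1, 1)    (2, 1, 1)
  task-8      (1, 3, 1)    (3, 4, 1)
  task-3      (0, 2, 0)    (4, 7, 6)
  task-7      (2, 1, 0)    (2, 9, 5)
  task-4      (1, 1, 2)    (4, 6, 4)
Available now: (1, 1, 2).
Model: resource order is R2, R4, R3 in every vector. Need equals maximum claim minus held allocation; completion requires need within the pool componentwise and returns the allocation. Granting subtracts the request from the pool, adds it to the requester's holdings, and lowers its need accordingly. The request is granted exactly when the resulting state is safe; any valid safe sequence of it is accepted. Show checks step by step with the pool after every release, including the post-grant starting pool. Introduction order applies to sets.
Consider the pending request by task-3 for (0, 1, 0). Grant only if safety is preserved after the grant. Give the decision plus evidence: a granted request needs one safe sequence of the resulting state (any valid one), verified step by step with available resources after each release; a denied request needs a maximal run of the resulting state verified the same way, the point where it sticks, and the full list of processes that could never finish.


DENY. Granting would leave the state unsafe.
Key observation: after task-0, task-8 the pool peaks at (3, 4, 4), and each blocked process is short somewhere: task-3 on R2, R3; task-7 on R4, R3; task-4 on R4.
Pretend the grant happened; the run task-0, task-8 goes as far as possible. Walking it through:
  pool = (1, 0, 2)
  task-0 needs (1, 0, 0) <= (1, 0, 2) -> finishes; pool += (1, 1, 1) = (2, 1, 3)
  task-8 needs (2, 1, 0) <= (2, 1, 3) -> finishes; pool += (1, 3, 1) = (3, 4, 4)
  task-3 still needs (4, 4, 6) but only (3, 4, 4) is free — short on R2 and R3
  task-7 still needs (0, 8, 5) but only (3, 4, 4) is free — short on R4 and R3
  task-4 still needs (3, 5, 2) but only (3, 4, 4) is free — short on R4
Processes that could never finish after the grant: task-3, task-7 and task-4.


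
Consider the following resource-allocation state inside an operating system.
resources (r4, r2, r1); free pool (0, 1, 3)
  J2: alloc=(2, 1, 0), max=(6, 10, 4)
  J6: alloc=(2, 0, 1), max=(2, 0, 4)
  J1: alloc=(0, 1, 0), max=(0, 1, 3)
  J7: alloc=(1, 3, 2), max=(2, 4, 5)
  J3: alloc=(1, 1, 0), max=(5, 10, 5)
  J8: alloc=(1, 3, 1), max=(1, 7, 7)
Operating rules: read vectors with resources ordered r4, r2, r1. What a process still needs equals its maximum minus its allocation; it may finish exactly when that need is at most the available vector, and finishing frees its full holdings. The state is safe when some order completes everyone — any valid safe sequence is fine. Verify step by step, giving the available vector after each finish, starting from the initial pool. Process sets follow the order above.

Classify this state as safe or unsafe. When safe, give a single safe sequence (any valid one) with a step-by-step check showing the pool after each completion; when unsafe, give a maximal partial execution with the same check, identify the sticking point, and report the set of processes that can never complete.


UNSAFE — no complete ordering exists.
Key observation: no order helps: past J6, J1, J7, J8, the free pool tops out at (4, 8, 7), below what each blocked process needs in r2.
A maximal execution: J6, J1, J7, J8 — then nothing else fits. Verifying each step:
  pool = (0, 1, 3)
  J6: need (0, 0, 3) fits (0, 1, 3); releases (2, 0, 1), pool now (2, 1, 4)
  J1: need (0, 0, 3) fits (2, 1, 4); releases (0, 1, 0), pool now (2, 2, 4)
  J7: need (1, 1, 3) fits (2, 2, 4); releases (1, 3, 2), pool now (3, 5, 6)
  J8: need (0, 4, 6) fits (3, 5, 6); releases (1, 3, 1), pool now (4, 8, 7)
  blocked: J2 wants (4, 9, 4), pool (4, 8, 7) — not enough r2
  blocked: J3 wants (4, 9, 5), pool (4, 8, 7) — not enough r2
Processes that can never finish: J2 and J3.


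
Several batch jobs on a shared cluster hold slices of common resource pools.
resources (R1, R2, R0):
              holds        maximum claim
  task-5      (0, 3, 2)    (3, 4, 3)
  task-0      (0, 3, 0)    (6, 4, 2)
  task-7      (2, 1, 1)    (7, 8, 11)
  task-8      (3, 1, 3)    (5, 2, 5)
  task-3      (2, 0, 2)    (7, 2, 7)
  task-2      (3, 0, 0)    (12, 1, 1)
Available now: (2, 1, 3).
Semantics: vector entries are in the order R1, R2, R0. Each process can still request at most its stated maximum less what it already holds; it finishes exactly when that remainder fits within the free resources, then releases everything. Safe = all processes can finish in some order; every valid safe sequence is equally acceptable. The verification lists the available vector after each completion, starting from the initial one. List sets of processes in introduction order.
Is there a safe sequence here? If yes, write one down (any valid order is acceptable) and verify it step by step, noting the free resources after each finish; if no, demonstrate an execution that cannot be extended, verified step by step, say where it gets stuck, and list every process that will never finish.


SAFE. One safe sequence: task-8, task-5, task-3, task-0, task-7, task-2.
Key observation: the order's first zero-slack moment is task-8 ((2, 1, 2) needed, (2, 1, 3) free — a requested resource with nothing to spare).
Verifying each step:
  pool = (2, 1, 3)
  task-8: need (2, 1, 2) fits (2, 1, 3); releases (3, 1, 3), pool now (5, 2, 6)
  task-5: need (3, 1, 1) fits (5, 2, 6); releases (0, 3, 2), pool now (5, 5, 8)
  task-3: need (5, 2, 5) fits (5, 5, 8); releases (2, 0, 2), pool now (7, 5, 10)
  task-0: need (6, 1, 2) fits (7, 5, 10); releases (0, 3, 0), pool now (7, 8, 10)
  task-7: need (5, 7, 10) fits (7, 8, 10); releases (2, 1, 1), pool now (9, 9, 11)
  task-2: need (9, 1, 1) fits (9, 9, 11); releases (3, 0, 0), pool now (12, 9, 11)


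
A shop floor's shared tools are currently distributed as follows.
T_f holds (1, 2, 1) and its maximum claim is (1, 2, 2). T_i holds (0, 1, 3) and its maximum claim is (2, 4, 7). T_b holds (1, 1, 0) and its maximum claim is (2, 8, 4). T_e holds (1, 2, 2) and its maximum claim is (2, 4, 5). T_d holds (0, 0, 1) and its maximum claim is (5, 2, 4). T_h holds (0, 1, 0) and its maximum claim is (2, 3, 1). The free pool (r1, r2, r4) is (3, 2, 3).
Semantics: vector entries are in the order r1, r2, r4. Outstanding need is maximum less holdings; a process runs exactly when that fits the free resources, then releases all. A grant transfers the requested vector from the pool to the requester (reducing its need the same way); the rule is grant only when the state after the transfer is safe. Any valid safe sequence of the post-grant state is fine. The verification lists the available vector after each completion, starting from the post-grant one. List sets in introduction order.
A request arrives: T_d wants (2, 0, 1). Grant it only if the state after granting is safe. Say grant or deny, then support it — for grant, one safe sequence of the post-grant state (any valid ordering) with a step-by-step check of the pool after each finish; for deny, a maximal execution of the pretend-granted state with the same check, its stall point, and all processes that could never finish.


GRANT — the state after the grant stays safe, e.g. via T_f, T_e, T_i, T_d, T_b, T_h.
Key observation: even at the reduced pool (1, 2, 2), T_f fits immediately, so safety survives the grant.
Verifying the post-grant state step by step:
  pool = (1, 2, 2)
  T_f: need (0, 0, 1) fits (1, 2, 2); releases (1, 2, 1), pool now (2, 4, 3)
  T_e: need (1, 2, 3) fits (2, 4, 3); releases (1, 2, 2), pool now (3, 6, 5)
  T_i: need (2, 3, 4) fits (3, 6, 5); releases (0, 1, 3), pool now (3, 7, 8)
  T_d: need (3, 2, 2) fits (3, 7, 8); releases (2, 0, 2), pool now (5, 7, 10)
  T_b: need (1, 7, 4) fits (5, 7, 10); releases (1, 1, 0), pool now (6, 8, 10)
  T_h: need (2, 2, 1) fits (6, 8, 10); releases (0, 1, 0), pool now (6, 9, 10)


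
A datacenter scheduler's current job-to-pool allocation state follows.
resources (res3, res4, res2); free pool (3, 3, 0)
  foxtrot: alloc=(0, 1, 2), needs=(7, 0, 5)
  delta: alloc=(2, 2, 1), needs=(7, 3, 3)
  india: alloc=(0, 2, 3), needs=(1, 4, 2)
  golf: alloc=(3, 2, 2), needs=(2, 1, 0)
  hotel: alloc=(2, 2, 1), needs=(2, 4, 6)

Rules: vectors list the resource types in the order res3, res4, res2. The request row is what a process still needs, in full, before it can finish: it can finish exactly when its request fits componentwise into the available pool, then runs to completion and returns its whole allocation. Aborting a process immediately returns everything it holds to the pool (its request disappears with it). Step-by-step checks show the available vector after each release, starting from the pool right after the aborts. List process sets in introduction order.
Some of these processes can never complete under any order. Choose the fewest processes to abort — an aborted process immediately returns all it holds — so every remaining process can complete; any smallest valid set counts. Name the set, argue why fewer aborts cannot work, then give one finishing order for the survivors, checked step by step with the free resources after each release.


Abort foxtrot.
Key observation: the deadlocked hotel becomes finishable only because foxtrot released (0, 1, 2); it completes at step 3 below.
Why nothing smaller works: aborting no one leaves the state deadlocked as given.
The survivors complete as golf, india, hotel, delta. Walking it through (starting from the post-abort pool):
  pool = (3, 4, 2)
  run golf (needs (2, 1, 0), free (3, 4, 2)); after release of (3, 2, 2) the pool is (6, 6, 4)
  run india (needs (1, 4, 2), free (6, 6, 4)); after release of (0, 2, 3) the pool is (6, 8, 7)
  run hotel (needs (2, 4, 6), free (6, 8, 7)); after release of (2, 2, 1) the pool is (8, 10, 8)
  run delta (needs (7, 3, 3), free (8, 10, 8)); after release of (2, 2, 1) the pool is (10, 12, 9)


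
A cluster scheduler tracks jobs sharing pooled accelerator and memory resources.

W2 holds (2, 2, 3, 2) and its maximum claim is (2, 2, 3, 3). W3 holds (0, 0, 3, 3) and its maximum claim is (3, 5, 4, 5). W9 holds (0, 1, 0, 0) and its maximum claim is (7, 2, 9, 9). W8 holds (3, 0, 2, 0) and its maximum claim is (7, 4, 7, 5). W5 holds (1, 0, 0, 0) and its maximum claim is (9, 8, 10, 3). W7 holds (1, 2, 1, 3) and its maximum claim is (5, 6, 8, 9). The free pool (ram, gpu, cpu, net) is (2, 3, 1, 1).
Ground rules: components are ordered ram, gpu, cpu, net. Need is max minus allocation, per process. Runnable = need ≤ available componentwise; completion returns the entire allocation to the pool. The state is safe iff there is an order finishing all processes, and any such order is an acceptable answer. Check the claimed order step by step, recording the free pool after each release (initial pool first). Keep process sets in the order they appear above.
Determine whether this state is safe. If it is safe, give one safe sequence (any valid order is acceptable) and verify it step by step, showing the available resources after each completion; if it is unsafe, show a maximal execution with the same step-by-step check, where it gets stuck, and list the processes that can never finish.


SAFE, for example via the order W2, W3, W8, W7, W9, W5.
Key observation: W2 marks the first exact bind of the order: its need (0, 0, 0, 1) fits the free (2, 3, 1, 1) with zero slack on a requested resource.
Check, step by step:
  pool = (2, 3, 1, 1)
  W2 needs (0, 0, 0, 1) <= (2, 3, 1, 1) -> finishes; pool += (2, 2, 3, 2) = (4, 5, 4, 3)
  W3 needs (3, 5, 1, 2) <= (4, 5, 4, 3) -> finishes; pool += (0, 0, 3, 3) = (4, 5, 7, 6)
  W8 needs (4, 4, 5, 5) <= (4, 5, 7, 6) -> finishes; pool += (3, 0, 2, 0) = (7, 5, 9, 6)
  W7 needs (4, 4, 7, 6) <= (7, 5, 9, 6) -> finishes; pool += (1, 2, 1, 3) = (8, 7, 10, 9)
  W9 needs (7, 1, 9, 9) <= (8, 7, 10, 9) -> finishes; pool += (0, 1, 0, 0) = (8, 8, 10, 9)
  W5 needs (8, 8, 10, 3) <= (8, 8, 10, 9) -> finishes; pool += (1, 0, 0, 0) = (9, 8, 10, 9)
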